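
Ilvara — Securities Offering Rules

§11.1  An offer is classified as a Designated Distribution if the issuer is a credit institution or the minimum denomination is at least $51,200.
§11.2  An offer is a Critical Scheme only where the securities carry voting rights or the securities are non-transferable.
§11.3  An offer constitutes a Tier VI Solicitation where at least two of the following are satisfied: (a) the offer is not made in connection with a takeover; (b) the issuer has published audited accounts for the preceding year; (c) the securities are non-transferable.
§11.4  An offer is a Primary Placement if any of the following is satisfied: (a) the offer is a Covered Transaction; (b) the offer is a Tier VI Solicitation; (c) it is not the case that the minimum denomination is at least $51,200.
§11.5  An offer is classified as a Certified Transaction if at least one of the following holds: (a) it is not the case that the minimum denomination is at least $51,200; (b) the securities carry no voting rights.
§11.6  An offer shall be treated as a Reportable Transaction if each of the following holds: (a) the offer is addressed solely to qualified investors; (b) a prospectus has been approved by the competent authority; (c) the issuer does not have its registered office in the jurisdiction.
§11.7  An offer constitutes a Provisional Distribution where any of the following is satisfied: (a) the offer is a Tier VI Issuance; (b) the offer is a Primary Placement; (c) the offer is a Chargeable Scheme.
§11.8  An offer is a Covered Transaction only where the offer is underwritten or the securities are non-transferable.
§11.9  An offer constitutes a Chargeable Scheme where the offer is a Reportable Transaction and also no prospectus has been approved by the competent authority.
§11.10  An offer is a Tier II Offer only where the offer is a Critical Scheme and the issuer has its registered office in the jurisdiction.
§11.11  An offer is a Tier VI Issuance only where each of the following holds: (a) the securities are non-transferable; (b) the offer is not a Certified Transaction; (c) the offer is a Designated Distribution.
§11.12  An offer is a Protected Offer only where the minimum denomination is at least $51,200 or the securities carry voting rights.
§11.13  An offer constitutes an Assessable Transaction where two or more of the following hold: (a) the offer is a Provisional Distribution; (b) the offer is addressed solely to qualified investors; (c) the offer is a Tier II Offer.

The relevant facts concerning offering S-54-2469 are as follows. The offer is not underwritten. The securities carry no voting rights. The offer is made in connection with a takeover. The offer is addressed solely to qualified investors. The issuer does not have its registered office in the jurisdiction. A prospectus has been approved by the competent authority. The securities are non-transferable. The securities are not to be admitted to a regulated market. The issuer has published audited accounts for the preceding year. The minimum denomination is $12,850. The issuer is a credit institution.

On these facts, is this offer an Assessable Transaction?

Yes

§11.5 — Certified Transaction: [minimum denomination: $12,850 ≥ $51,200? no, so negated condition yes] OR [the securities carry no voting rights? yes] → satisfied.
§11.1 — Designated Distribution: [the issuer is a credit institution? yes] OR [minimum denomination: $12,850 ≥ $51,200? no] → satisfied.
§11.11 — Tier VI Issuance: [the securities are non-transferable? yes] AND [not a Certified Transaction (§11.5)? no] AND [Designated Distribution (§11.1)? yes] → not satisfied.
§11.8 — Covered Transaction: [the offer is underwritten? no] OR [the securities are non-transferable? yes] → satisfied.
§11.3 — Tier VI Solicitation: the offer is not made in connection with a takeover? no; the issuer has published audited accounts for the preceding year? yes; the securities are non-transferable? yes — 2 of 3 hold (need ≥2) → satisfied.
§11.4 — Primary Placement: [Covered Transaction (§11.8)? yes] OR [Tier VI Solicitation (§11.3)? yes] OR [minimum denomination: $12,850 ≥ $51,200? no, so negated condition yes] → satisfied.
§11.6 — Reportable Transaction: [the offer is addressed solely to qualified investors? yes] AND [a prospectus has been approved by the competent authority? yes] AND [the issuer does not have its registered office in the jurisdiction? yes] → satisfied.
§11.9 — Chargeable Scheme: [Reportable Transaction (§11.6)? yes] AND [no prospectus has been approved by the competent authority? no] → not satisfied.
§11.7 — Provisional Distribution: [Tier VI Issuance (§11.11)? no] OR [Primary Placement (§11.4)? yes] OR [Chargeable Scheme (§11.9)? no] → satisfied.
§11.2 — Critical Scheme: [the securities carry voting rights? no] OR [the securities are non-transferable? yes] → satisfied.
§11.10 — Tier II Offer: [Critical Scheme (§11.2)? yes] AND [the issuer has its registered office in the jurisdiction? no] → not satisfied.
§11.13 — Assessable Transaction: Provisional Distribution (§11.7)? yes; the offer is addressed solely to qualified investors? yes; Tier II Offer (§11.10)? no — 2 of 3 hold (need ≥2) → satisfied.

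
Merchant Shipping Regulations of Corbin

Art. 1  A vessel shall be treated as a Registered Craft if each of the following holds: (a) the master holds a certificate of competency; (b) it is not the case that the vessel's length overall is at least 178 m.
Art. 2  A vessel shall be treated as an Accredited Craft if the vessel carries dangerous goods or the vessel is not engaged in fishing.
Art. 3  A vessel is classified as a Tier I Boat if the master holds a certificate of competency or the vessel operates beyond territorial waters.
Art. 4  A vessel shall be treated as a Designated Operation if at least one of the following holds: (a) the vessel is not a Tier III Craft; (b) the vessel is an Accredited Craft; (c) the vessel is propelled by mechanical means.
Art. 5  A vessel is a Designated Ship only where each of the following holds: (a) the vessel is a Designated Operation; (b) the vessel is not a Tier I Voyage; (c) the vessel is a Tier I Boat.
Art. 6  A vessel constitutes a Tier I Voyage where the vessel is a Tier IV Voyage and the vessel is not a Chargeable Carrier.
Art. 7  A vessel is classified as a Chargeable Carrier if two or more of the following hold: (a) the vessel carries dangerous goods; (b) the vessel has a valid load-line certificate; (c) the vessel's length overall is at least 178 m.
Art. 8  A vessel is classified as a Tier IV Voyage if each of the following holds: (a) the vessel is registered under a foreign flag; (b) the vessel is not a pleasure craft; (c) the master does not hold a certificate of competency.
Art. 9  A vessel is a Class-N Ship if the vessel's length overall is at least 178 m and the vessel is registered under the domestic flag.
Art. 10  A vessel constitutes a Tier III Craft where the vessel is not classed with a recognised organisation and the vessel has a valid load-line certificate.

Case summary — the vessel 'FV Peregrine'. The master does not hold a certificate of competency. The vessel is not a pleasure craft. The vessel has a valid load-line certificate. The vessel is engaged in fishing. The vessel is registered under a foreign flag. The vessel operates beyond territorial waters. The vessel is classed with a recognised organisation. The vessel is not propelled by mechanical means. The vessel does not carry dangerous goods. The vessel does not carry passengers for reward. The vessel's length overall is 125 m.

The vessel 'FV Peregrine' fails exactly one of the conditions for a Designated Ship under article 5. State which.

Tier I Voyage

Under article 10: the vessel is not classed with a recognised organisation? no; and the vessel has a valid load-line certificate? yes. So the vessel is not a Tier III Craft.
Under article 2: the vessel carries dangerous goods? no; or the vessel is not engaged in fishing? no. So the vessel is not an Accredited Craft.
Under article 4: not a Tier III Craft (article 10)? yes; or Accredited Craft (article 2)? no; or the vessel is propelled by mechanical means? no. So the vessel is a Designated Operation.
Under article 8: the vessel is registered under a foreign flag? yes; and the vessel is not a pleasure craft? yes; and the master does not hold a certificate of competency? yes. So the vessel is a Tier IV Voyage.
Under article 7: the vessel carries dangerous goods? no; the vessel has a valid load-line certificate? yes; vessel's length overall: 125 m ≥ 178 m? no — 1 of 3 hold (need ≥2) → not satisfied.
Under article 6: Tier IV Voyage (article 8)? yes; and not a Chargeable Carrier (article 7)? yes. So the vessel is a Tier I Voyage.
Under article 3: the master holds a certificate of competency? no; or the vessel operates beyond territorial waters? yes. So the vessel is a Tier I Boat.
Under article 5: Designated Operation (article 4)? yes; and not a Tier I Voyage (article 6)? no; and Tier I Boat (article 3)? yes. So the vessel is not a Designated Ship.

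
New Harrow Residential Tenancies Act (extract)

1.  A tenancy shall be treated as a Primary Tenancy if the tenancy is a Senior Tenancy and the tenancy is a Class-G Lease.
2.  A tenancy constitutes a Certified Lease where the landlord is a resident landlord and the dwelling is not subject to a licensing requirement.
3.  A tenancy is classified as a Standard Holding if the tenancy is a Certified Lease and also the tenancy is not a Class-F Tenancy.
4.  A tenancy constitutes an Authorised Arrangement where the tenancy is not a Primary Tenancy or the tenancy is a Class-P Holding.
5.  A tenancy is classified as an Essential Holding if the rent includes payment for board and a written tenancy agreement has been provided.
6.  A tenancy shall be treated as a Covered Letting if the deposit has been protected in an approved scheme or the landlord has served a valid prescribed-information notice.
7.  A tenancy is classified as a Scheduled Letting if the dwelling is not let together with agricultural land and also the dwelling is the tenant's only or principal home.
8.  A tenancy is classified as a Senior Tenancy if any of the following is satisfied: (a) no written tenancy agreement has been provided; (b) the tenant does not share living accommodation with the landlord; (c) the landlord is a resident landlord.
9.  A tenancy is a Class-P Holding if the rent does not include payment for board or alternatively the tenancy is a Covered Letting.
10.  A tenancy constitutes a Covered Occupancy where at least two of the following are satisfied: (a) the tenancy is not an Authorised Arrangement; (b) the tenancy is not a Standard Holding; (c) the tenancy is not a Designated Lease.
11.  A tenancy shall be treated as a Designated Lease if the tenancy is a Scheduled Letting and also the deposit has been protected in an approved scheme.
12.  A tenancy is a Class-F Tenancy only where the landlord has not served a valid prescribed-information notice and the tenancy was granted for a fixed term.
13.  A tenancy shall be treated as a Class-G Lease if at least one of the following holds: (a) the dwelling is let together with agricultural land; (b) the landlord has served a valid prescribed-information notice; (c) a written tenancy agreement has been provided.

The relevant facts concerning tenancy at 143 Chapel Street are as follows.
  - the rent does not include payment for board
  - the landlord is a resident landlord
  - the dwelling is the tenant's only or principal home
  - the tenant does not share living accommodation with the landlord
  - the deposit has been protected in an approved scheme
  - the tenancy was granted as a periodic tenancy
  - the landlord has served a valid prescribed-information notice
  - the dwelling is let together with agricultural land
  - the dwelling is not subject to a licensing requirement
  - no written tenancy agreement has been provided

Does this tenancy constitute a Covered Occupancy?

No

paragraph 8 — Senior Tenancy: [no written tenancy agreement has been provided? yes] OR [the tenant does not share living accommodation with the landlord? yes] OR [the landlord is a resident landlord? yes] → satisfied.
paragraph 13 — Class-G Lease: [the dwelling is let together with agricultural land? yes] OR [the landlord has served a valid prescribed-information notice? yes] OR [a written tenancy agreement has been provided? no] → satisfied.
paragraph 1 — Primary Tenancy: [Senior Tenancy (paragraph 8)? yes] AND [Class-G Lease (paragraph 13)? yes] → satisfied.
paragraph 6 — Covered Letting: [the deposit has been protected in an approved scheme? yes] OR [the landlord has served a valid prescribed-information notice? yes] → satisfied.
paragraph 9 — Class-P Holding: [the rent does not include payment for board? yes] OR [Covered Letting (paragraph 6)? yes] → satisfied.
paragraph 4 — Authorised Arrangement: [not a Primary Tenancy (paragraph 1)? no] OR [Class-P Holding (paragraph 9)? yes] → satisfied.
paragraph 2 — Certified Lease: [the landlord is a resident landlord? yes] AND [the dwelling is not subject to a licensing requirement? yes] → satisfied.
paragraph 12 — Class-F Tenancy: [the landlord has not served a valid prescribed-information notice? no] AND [the tenancy was granted for a fixed term? no] → not satisfied.
paragraph 3 — Standard Holding: [Certified Lease (paragraph 2)? yes] AND [not a Class-F Tenancy (paragraph 12)? yes] → satisfied.
paragraph 7 — Scheduled Letting: [the dwelling is not let together with agricultural land? no] AND [the dwelling is the tenant's only or principal home? yes] → not satisfied.
paragraph 11 — Designated Lease: [Scheduled Letting (paragraph 7)? no] AND [the deposit has been protected in an approved scheme? yes] → not satisfied.
paragraph 10 — Covered Occupancy: not an Authorised Arrangement (paragraph 4)? no; not a Standard Holding (paragraph 3)? no; not a Designated Lease (paragraph 11)? yes — 1 of 3 hold (need ≥2) → not satisfied.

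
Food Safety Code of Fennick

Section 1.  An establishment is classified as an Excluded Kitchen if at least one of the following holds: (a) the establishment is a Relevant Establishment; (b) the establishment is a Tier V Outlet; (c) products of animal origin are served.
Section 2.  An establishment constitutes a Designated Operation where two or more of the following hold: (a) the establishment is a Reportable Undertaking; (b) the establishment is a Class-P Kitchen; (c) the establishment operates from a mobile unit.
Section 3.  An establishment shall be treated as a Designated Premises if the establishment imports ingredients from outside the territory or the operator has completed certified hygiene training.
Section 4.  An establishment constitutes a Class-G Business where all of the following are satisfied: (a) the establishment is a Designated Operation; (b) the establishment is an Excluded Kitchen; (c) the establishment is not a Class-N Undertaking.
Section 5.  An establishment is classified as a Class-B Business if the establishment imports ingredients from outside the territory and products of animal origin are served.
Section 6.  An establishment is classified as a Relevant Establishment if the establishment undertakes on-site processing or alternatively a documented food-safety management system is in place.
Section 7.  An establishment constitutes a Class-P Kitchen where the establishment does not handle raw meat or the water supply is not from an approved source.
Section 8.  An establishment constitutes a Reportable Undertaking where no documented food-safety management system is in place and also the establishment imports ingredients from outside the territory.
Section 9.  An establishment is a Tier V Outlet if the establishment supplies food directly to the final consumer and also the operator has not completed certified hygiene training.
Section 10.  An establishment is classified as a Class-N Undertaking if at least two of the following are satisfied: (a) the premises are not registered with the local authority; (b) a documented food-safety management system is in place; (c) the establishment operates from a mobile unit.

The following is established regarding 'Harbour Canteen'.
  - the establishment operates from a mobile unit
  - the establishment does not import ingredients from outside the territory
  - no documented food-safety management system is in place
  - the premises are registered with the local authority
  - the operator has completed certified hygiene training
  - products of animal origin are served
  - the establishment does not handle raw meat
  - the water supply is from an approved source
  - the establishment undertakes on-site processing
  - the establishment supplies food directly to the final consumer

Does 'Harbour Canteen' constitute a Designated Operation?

Yes

section 8 — Reportable Undertaking: [no documented food-safety management system is in place? yes] AND [the establishment imports ingredients from outside the territory? no] → not satisfied.
section 7 — Class-P Kitchen: [the establishment does not handle raw meat? yes] OR [the water supply is not from an approved source? no] → satisfied.
section 2 — Designated Operation: Reportable Undertaking (section 8)? no; Class-P Kitchen (section 7)? yes; the establishment operates from a mobile unit? yes — 2 of 3 hold (need ≥2) → satisfied.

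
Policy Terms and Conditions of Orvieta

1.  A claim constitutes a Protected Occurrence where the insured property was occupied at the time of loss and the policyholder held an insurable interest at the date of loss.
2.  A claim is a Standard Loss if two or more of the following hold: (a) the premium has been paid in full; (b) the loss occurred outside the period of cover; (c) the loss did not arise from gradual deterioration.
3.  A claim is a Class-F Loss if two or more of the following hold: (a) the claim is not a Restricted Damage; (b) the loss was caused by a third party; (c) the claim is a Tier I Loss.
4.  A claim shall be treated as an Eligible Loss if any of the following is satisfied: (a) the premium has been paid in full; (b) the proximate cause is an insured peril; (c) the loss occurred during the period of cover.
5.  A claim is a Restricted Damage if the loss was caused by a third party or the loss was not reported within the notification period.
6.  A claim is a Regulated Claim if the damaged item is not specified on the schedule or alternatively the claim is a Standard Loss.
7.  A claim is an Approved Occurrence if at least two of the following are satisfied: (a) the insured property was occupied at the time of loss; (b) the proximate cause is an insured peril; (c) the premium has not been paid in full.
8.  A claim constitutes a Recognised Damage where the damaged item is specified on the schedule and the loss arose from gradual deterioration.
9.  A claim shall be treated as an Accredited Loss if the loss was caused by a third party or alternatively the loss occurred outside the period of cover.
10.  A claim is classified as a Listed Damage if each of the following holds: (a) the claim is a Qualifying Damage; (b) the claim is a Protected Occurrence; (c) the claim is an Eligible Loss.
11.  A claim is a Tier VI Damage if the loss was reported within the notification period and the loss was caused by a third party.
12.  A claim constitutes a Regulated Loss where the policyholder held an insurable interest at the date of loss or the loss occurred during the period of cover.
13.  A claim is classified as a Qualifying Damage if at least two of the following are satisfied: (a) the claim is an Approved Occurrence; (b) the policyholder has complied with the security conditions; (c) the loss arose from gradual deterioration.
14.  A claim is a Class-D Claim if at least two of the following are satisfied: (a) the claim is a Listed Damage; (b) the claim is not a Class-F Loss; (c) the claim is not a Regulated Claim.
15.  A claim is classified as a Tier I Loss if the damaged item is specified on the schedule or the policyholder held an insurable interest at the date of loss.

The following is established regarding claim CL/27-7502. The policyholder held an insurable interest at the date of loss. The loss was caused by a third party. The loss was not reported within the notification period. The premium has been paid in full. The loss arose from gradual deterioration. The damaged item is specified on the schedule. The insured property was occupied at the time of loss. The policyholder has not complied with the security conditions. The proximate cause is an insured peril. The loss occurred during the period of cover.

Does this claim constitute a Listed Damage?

paragraph 7 — Approved Occurrence: the insured property was occupied at the time of loss? yes; the proximate cause is an insured peril? yes; the premium has not been paid in full? no — 2 of 3 hold (need ≥2) → satisfied.
paragraph 13 — Qualifying Damage: Approved Occurrence (paragraph 7)? yes; the policyholder has complied with the security conditions? no; the loss arose from gradual deterioration? yes — 2 of 3 hold (need ≥2) → satisfied.
paragraph 1 — Protected Occurrence: [the insured property was occupied at the time of loss? yes] AND [the policyholder held an insurable interest at the date of loss? yes] → satisfied.
paragraph 4 — Eligible Loss: [the premium has been paid in full? yes] OR [the proximate cause is an insured peril? yes] OR [the loss occurred during the period of cover? yes] → satisfied.
paragraph 10 — Listed Damage: [Qualifying Damage (paragraph 13)? yes] AND [Protected Occurrence (paragraph 1)? yes] AND [Eligible Loss (paragraph 4)? yes] → satisfied.

Yes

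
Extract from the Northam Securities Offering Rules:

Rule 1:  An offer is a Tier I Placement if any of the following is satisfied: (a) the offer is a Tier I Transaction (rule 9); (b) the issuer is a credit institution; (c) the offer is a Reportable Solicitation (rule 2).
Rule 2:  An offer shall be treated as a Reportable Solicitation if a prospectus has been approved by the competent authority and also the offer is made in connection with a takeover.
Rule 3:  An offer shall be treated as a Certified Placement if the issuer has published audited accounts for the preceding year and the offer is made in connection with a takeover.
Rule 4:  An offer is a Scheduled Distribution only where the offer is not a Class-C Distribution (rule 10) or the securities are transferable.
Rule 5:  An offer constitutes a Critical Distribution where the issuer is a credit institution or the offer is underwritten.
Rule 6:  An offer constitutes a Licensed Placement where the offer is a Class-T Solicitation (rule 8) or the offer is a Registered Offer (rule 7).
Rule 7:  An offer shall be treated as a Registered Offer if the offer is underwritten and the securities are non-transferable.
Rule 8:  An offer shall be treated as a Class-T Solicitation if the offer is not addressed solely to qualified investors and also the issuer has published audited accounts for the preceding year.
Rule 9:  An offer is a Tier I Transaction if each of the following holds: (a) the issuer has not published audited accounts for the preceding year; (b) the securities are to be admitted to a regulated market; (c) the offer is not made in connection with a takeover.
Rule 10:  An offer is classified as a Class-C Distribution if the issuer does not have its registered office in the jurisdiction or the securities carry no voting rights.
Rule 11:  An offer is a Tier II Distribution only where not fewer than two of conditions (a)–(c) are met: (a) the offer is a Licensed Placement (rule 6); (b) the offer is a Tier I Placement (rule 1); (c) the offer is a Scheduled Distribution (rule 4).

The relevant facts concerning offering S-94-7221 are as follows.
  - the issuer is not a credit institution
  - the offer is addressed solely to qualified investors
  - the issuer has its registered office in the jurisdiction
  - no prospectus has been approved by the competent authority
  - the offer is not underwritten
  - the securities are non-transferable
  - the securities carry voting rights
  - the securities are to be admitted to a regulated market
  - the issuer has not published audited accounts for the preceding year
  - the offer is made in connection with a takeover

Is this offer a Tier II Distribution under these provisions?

Under rule 8: the offer is not addressed solely to qualified investors? no; and the issuer has published audited accounts for the preceding year? no. So the offer is not a Class-T Solicitation.
Under rule 7: the offer is underwritten? no; and the securities are non-transferable? yes. So the offer is not a Registered Offer.
Under rule 6: Class-T Solicitation (rule 8)? no; or Registered Offer (rule 7)? no. So the offer is not a Licensed Placement.
Under rule 9: the issuer has not published audited accounts for the preceding year? yes; and the securities are to be admitted to a regulated market? yes; and the offer is not made in connection with a takeover? no. So the offer is not a Tier I Transaction.
Under rule 2: a prospectus has been approved by the competent authority? no; and the offer is made in connection with a takeover? yes. So the offer is not a Reportable Solicitation.
Under rule 1: Tier I Transaction (rule 9)? no; or the issuer is a credit institution? no; or Reportable Solicitation (rule 2)? no. So the offer is not a Tier I Placement.
Under rule 10: the issuer does not have its registered office in the jurisdiction? no; or the securities carry no voting rights? no. So the offer is not a Class-C Distribution.
Under rule 4: not a Class-C Distribution (rule 10)? yes; or the securities are transferable? no. So the offer is a Scheduled Distribution.
Under rule 11: Licensed Placement (rule 6)? no; Tier I Placement (rule 1)? no; Scheduled Distribution (rule 4)? yes — 1 of 3 hold (need ≥2) → not satisfied.

No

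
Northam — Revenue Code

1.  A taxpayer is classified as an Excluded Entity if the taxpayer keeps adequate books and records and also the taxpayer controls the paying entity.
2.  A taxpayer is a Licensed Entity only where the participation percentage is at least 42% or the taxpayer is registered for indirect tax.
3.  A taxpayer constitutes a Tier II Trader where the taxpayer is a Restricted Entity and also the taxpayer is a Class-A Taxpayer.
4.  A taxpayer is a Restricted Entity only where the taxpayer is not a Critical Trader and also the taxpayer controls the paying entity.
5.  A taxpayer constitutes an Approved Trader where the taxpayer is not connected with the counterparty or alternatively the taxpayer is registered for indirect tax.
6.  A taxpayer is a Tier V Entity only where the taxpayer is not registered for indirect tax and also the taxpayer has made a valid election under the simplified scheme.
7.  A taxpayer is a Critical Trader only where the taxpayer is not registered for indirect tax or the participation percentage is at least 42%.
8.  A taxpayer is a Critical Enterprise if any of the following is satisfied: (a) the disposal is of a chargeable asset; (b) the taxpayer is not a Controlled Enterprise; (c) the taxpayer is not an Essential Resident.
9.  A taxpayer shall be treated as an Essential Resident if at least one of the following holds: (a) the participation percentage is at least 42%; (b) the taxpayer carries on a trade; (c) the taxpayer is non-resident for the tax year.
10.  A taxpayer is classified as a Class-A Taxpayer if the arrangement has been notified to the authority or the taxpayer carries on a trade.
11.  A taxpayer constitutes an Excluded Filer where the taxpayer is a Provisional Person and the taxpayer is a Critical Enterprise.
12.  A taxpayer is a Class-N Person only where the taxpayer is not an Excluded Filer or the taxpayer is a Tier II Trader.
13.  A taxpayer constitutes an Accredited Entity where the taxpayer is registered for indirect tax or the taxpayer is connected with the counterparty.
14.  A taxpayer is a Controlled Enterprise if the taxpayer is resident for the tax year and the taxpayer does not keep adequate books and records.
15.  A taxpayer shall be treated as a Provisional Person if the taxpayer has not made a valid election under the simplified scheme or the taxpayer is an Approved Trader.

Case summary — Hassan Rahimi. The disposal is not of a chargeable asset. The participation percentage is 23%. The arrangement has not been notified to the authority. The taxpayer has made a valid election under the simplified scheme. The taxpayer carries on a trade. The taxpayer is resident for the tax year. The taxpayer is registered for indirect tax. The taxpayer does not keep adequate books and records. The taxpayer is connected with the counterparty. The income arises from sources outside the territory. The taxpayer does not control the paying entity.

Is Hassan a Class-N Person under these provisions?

Under paragraph 5: the taxpayer is not connected with the counterparty? no; or the taxpayer is registered for indirect tax? yes. So the taxpayer is an Approved Trader.
Under paragraph 15: the taxpayer has not made a valid election under the simplified scheme? no; or Approved Trader (paragraph 5)? yes. So the taxpayer is a Provisional Person.
Under paragraph 14: the taxpayer is resident for the tax year? yes; and the taxpayer does not keep adequate books and records? yes. So the taxpayer is a Controlled Enterprise.
Under paragraph 9: participation percentage: 23% ≥ 42%? no; or the taxpayer carries on a trade? yes; or the taxpayer is non-resident for the tax year? no. So the taxpayer is an Essential Resident.
Under paragraph 8: the disposal is of a chargeable asset? no; or not a Controlled Enterprise (paragraph 14)? no; or not an Essential Resident (paragraph 9)? no. So the taxpayer is not a Critical Enterprise.
Under paragraph 11: Provisional Person (paragraph 15)? yes; and Critical Enterprise (paragraph 8)? no. So the taxpayer is not an Excluded Filer.
Under paragraph 7: the taxpayer is not registered for indirect tax? no; or participation percentage: 23% ≥ 42%? no. So the taxpayer is not a Critical Trader.
Under paragraph 4: not a Critical Trader (paragraph 7)? yes; and the taxpayer controls the paying entity? no. So the taxpayer is not a Restricted Entity.
Under paragraph 10: the arrangement has been notified to the authority? no; or the taxpayer carries on a trade? yes. So the taxpayer is a Class-A Taxpayer.
Under paragraph 3: Restricted Entity (paragraph 4)? no; and Class-A Taxpayer (paragraph 10)? yes. So the taxpayer is not a Tier II Trader.
Under paragraph 12: not an Excluded Filer (paragraph 11)? yes; or Tier II Trader (paragraph 3)? no. So the taxpayer is a Class-N Person.

Yes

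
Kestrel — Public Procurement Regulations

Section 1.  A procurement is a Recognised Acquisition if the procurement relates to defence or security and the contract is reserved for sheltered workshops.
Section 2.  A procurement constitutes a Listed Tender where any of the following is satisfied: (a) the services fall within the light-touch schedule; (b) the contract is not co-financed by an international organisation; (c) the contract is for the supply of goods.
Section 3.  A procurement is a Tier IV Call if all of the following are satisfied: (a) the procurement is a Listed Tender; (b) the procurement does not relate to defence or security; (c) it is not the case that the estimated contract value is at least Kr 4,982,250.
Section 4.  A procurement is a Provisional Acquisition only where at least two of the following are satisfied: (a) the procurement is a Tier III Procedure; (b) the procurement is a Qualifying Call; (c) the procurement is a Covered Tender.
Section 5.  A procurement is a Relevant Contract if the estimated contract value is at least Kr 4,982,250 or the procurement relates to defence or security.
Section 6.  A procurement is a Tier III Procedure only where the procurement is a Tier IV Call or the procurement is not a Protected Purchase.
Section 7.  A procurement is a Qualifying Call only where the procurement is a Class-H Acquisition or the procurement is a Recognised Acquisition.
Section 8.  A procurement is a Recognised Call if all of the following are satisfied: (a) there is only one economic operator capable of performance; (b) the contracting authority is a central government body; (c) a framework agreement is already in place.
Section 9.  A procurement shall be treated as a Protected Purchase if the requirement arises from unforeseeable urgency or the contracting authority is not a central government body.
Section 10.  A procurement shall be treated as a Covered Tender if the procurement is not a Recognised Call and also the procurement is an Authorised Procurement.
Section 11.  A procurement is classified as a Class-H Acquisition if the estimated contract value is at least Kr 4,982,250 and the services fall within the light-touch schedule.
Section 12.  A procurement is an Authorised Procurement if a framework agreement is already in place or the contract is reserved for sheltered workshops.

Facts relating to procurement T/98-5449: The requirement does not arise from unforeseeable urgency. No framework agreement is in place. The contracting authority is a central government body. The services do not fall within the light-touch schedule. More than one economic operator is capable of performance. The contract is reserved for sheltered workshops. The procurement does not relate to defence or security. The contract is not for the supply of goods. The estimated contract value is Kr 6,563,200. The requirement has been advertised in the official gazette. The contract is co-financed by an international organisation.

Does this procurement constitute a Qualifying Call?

Under section 11: estimated contract value: Kr 6,563,200 ≥ Kr 4,982,250? yes; and the services fall within the light-touch schedule? no. So the procurement is not a Class-H Acquisition.
Under section 1: the procurement relates to defence or security? no; and the contract is reserved for sheltered workshops? yes. So the procurement is not a Recognised Acquisition.
Under section 7: Class-H Acquisition (section 11)? no; or Recognised Acquisition (section 1)? no. So the procurement is not a Qualifying Call.

No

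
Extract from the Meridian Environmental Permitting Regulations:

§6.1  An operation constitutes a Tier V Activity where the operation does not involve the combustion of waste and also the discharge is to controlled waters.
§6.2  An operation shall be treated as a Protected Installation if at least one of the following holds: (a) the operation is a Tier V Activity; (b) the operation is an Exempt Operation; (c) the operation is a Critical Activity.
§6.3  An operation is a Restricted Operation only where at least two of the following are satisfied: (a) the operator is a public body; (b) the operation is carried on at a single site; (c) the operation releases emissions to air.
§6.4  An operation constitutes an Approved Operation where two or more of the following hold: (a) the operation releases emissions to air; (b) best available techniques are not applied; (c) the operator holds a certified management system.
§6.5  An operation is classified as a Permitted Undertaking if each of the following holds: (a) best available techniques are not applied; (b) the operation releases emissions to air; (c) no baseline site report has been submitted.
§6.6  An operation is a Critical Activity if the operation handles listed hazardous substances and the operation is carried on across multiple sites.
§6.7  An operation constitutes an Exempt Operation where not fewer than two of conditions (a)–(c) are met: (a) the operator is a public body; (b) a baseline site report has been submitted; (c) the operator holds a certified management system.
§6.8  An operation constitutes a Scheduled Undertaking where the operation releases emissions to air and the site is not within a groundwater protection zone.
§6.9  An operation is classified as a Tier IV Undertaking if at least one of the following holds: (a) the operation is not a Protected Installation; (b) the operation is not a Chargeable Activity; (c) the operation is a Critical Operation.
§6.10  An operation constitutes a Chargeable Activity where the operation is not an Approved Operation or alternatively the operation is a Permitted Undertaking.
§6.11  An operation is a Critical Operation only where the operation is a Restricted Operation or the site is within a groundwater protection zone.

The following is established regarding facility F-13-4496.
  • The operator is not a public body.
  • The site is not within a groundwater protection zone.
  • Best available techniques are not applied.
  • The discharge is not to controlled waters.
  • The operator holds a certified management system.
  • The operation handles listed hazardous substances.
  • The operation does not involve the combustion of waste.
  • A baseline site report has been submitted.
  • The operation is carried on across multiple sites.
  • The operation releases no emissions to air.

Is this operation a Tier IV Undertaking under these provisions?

Yes

§6.1 — Tier V Activity: [the operation does not involve the combustion of waste? yes] AND [the discharge is to controlled waters? no] → not satisfied.
§6.7 — Exempt Operation: the operator is a public body? no; a baseline site report has been submitted? yes; the operator holds a certified management system? yes — 2 of 3 hold (need ≥2) → satisfied.
§6.6 — Critical Activity: [the operation handles listed hazardous substances? yes] AND [the operation is carried on across multiple sites? yes] → satisfied.
§6.2 — Protected Installation: [Tier V Activity (§6.1)? no] OR [Exempt Operation (§6.7)? yes] OR [Critical Activity (§6.6)? yes] → satisfied.
§6.4 — Approved Operation: the operation releases emissions to air? no; best available techniques are not applied? yes; the operator holds a certified management system? yes — 2 of 3 hold (need ≥2) → satisfied.
§6.5 — Permitted Undertaking: [best available techniques are not applied? yes] AND [the operation releases emissions to air? no] AND [no baseline site report has been submitted? no] → not satisfied.
§6.10 — Chargeable Activity: [not an Approved Operation (§6.4)? no] OR [Permitted Undertaking (§6.5)? no] → not satisfied.
§6.3 — Restricted Operation: the operator is a public body? no; the operation is carried on at a single site? no; the operation releases emissions to air? no — 0 of 3 hold (need ≥2) → not satisfied.
§6.11 — Critical Operation: [Restricted Operation (§6.3)? no] OR [the site is within a groundwater protection zone? no] → not satisfied.
§6.9 — Tier IV Undertaking: [not a Protected Installation (§6.2)? no] OR [not a Chargeable Activity (§6.10)? yes] OR [Critical Operation (§6.11)? no] → satisfied.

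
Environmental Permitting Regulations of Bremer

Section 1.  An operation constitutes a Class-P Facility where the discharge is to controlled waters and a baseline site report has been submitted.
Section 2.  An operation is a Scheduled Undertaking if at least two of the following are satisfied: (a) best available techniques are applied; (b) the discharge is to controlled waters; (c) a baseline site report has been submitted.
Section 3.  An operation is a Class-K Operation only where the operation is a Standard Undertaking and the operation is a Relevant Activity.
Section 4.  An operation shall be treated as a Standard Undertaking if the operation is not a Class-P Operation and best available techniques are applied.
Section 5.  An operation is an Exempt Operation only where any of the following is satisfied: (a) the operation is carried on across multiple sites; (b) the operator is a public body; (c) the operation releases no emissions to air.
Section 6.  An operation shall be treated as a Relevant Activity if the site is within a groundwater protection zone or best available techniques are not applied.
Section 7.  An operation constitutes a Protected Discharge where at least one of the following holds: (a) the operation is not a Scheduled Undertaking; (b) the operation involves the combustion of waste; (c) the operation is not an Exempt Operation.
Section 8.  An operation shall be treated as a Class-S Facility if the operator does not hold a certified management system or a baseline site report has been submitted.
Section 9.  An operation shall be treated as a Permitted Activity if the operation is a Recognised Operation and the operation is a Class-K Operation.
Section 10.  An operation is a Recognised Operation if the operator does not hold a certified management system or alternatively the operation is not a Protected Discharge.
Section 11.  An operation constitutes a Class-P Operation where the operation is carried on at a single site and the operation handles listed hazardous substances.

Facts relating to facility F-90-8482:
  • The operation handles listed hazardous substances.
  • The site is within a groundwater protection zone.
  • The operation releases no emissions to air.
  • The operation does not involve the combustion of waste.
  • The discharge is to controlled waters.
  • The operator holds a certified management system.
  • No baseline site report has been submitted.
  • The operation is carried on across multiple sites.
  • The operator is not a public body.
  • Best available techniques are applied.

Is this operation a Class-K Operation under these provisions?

Yes

section 11 — Class-P Operation: [the operation is carried on at a single site? no] AND [the operation handles listed hazardous substances? yes] → not satisfied.
section 4 — Standard Undertaking: [not a Class-P Operation (section 11)? yes] AND [best available techniques are applied? yes] → satisfied.
section 6 — Relevant Activity: [the site is within a groundwater protection zone? yes] OR [best available techniques are not applied? no] → satisfied.
section 3 — Class-K Operation: [Standard Undertaking (section 4)? yes] AND [Relevant Activity (section 6)? yes] → satisfied.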